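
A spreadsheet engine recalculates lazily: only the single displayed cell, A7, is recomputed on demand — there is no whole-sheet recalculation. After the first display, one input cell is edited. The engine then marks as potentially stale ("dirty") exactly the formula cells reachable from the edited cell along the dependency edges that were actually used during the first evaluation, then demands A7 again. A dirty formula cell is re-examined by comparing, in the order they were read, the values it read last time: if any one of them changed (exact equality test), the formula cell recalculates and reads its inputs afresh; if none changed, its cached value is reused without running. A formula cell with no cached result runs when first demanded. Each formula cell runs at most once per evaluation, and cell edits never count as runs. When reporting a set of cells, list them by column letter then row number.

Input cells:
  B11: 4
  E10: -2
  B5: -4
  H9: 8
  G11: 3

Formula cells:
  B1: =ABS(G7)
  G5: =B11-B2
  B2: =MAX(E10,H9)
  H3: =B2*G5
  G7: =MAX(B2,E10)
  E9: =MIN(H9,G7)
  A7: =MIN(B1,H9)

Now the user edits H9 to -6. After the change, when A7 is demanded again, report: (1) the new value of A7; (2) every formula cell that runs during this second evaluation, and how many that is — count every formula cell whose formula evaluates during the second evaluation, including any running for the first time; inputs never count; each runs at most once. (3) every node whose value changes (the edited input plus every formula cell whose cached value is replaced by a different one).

First evaluation (everything demanded from the output):
  B2 = MAX(-2, 8) = 8
  G7 = MAX(8, -2) = 8
  B1 = ABS(8) = 8
  A7 = MIN(8, 8) = 8

Propagation after the edit:
  B2: runs — H9 8->-6; result -2.
  G7: runs — B2 8->-2; result -2.
  B1: runs — G7 8->-2; result 2.
  A7: runs — B1 8->2; H9 8->-6; result -6.

New value of A7: -6.
Formula cells that run: A7, B1, B2, G7 — 4 in total.
Values that change: A7, B1, B2, G7, H9.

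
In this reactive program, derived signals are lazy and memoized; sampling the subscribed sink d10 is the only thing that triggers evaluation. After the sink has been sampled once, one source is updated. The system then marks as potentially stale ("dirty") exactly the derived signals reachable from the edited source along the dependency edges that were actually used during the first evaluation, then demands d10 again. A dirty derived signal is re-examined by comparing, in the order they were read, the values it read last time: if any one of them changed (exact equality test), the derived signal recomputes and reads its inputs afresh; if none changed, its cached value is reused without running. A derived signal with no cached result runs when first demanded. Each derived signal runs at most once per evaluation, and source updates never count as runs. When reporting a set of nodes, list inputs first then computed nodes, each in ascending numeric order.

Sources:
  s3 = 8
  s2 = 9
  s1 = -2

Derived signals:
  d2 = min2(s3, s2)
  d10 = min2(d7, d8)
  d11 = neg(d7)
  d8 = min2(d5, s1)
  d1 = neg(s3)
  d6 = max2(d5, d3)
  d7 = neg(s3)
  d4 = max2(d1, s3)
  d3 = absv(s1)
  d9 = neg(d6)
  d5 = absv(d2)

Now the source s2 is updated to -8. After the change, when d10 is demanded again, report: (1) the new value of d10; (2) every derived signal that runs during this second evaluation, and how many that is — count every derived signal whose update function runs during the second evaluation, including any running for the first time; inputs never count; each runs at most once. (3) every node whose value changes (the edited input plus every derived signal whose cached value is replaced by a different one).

First demand of the output computes:
  d2 = min2(8, 9) = 8
  d5 = absv(8) = 8
  d7 = neg(8) = -8
  d8 = min2(8, -2) = -2
  d10 = min2(-8, -2) = -8

After the edit, cleaning proceeds:
  d2: a read changed (s2 9->-8) — executes, giving -8.
  d5: a read changed (d2 8->-8) — executes, giving 8 — identical to its old value.
  d8: dirty, but its reads are unchanged (d5 unchanged, s1 unchanged); cached -2 stands.
  d10: dirty, but its reads are unchanged (d7 unchanged, d8 unchanged); cached -8 stands.

Note the absorption at d5: it re-runs yet its value is the same, leaving the output's value untouched.

Demanding d10 again yields -8.
2 derived signals run: d2, d5.
The nodes whose values change: s2, d2.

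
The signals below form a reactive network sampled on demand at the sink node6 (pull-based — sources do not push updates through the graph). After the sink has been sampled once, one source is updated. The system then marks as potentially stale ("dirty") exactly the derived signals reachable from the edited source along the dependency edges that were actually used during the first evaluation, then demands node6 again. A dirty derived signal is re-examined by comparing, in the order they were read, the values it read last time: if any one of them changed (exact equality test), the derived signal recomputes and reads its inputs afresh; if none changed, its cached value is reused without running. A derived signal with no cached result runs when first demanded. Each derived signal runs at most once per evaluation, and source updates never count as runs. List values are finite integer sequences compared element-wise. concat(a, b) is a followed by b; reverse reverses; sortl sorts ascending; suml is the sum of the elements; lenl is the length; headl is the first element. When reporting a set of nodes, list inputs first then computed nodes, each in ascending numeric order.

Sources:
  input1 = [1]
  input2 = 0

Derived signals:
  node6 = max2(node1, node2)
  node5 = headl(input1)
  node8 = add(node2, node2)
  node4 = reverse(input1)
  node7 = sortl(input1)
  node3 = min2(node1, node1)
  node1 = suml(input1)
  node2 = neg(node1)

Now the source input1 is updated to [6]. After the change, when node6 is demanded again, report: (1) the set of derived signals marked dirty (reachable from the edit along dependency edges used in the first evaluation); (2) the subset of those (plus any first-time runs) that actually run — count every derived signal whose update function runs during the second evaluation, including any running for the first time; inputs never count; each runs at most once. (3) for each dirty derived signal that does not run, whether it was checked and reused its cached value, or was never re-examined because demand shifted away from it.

Dirty set: node1, node2, node6.
Run set: node1, node2, node6 (3 run).
All dirty derived signals ended up running.

Initial pass — values computed on the first demand:
  node1 = suml([1]) = 1
  node2 = neg(1) = -1
  node6 = max2(1, -1) = 1

Second demand — change propagation:
  node1: re-runs because input1 [1]->[6]; new result 6.
  node2: re-runs because node1 1->6; new result -6.
  node6: re-runs because node1 1->6; node2 -1->-6; new result 6.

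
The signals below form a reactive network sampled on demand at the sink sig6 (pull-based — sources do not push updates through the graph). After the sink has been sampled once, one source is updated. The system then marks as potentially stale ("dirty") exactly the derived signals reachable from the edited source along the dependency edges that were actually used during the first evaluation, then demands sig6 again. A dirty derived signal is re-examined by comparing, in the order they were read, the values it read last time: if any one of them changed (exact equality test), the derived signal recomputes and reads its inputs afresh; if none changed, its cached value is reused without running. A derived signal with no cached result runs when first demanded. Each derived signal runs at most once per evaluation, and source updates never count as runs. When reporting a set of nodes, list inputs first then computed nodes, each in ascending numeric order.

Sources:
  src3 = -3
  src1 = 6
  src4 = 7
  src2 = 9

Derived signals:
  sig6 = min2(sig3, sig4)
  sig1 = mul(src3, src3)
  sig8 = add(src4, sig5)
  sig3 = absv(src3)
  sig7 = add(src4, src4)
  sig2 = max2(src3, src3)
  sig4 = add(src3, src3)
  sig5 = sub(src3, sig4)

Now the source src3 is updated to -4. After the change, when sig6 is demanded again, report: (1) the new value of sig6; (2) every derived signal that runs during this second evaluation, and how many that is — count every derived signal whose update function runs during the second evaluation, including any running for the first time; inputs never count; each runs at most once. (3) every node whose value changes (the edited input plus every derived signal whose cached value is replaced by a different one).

Initial pass — values computed on the first demand:
  sig3 = absv(-3) = 3
  sig4 = add(-3, -3) = -6
  sig6 = min2(3, -6) = -6

Second demand — change propagation:
  sig3: re-runs because src3 -3->-4; new result 4.
  sig4: re-runs because src3 -3->-4; src3 -3->-4; new result -8.
  sig6: re-runs because sig3 3->4; sig4 -6->-8; new result -8.

sig6 now evaluates to -8.
Run set: sig3, sig4, sig6 (3 run).
Changed values: src3, sig3, sig4, sig6.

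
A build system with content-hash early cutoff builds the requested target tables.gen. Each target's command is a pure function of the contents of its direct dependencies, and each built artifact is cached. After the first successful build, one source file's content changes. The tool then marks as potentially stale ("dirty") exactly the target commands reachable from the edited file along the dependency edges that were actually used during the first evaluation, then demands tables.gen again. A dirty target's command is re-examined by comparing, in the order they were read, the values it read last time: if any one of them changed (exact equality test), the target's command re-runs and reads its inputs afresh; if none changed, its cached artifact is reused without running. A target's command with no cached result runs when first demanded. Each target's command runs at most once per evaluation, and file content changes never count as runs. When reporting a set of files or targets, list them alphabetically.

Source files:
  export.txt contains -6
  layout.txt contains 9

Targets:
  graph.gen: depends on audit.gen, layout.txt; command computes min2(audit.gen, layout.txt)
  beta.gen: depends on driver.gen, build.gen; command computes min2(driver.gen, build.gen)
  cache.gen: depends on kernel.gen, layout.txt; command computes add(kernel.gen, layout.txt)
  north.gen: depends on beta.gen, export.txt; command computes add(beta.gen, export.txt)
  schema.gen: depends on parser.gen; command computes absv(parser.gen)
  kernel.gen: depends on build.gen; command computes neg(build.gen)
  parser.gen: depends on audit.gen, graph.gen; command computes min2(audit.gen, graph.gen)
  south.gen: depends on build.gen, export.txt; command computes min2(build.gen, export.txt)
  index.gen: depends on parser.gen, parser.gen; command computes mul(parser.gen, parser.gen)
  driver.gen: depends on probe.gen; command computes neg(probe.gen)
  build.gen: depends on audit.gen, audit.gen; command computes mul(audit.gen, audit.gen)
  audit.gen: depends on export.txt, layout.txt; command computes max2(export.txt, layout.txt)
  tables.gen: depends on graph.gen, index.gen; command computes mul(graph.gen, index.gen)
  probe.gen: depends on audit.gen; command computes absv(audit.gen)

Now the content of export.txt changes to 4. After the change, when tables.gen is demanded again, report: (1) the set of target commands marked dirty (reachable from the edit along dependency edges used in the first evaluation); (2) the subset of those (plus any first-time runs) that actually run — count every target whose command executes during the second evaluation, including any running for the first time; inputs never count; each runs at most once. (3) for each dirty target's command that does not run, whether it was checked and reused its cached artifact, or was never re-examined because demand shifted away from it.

Marked dirty: audit.gen, graph.gen, index.gen, parser.gen, tables.gen.
Target commands that run: audit.gen — 1 in total.
Checked but reused from cache: graph.gen, index.gen, parser.gen, tables.gen.
Key observation: the change is absorbed at audit.gen — it re-runs but produces the same value, and the output's value is unchanged.

First evaluation (everything demanded from the output):
  audit.gen = max2(-6, 9) = 9
  graph.gen = min2(9, 9) = 9
  parser.gen = min2(9, 9) = 9
  index.gen = mul(9, 9) = 81
  tables.gen = mul(9, 81) = 729

Propagation after the edit:
  audit.gen: runs — export.txt -6->4; result 9 (same value as before).
  graph.gen: checked — values it read are unchanged (audit.gen unchanged, layout.txt unchanged); reused cached 9 without running.
  parser.gen: checked — values it read are unchanged (audit.gen unchanged, graph.gen unchanged); reused cached 9 without running.
  index.gen: checked — values it read are unchanged (parser.gen unchanged, parser.gen unchanged); reused cached 81 without running.
  tables.gen: checked — values it read are unchanged (graph.gen unchanged, index.gen unchanged); reused cached 729 without running.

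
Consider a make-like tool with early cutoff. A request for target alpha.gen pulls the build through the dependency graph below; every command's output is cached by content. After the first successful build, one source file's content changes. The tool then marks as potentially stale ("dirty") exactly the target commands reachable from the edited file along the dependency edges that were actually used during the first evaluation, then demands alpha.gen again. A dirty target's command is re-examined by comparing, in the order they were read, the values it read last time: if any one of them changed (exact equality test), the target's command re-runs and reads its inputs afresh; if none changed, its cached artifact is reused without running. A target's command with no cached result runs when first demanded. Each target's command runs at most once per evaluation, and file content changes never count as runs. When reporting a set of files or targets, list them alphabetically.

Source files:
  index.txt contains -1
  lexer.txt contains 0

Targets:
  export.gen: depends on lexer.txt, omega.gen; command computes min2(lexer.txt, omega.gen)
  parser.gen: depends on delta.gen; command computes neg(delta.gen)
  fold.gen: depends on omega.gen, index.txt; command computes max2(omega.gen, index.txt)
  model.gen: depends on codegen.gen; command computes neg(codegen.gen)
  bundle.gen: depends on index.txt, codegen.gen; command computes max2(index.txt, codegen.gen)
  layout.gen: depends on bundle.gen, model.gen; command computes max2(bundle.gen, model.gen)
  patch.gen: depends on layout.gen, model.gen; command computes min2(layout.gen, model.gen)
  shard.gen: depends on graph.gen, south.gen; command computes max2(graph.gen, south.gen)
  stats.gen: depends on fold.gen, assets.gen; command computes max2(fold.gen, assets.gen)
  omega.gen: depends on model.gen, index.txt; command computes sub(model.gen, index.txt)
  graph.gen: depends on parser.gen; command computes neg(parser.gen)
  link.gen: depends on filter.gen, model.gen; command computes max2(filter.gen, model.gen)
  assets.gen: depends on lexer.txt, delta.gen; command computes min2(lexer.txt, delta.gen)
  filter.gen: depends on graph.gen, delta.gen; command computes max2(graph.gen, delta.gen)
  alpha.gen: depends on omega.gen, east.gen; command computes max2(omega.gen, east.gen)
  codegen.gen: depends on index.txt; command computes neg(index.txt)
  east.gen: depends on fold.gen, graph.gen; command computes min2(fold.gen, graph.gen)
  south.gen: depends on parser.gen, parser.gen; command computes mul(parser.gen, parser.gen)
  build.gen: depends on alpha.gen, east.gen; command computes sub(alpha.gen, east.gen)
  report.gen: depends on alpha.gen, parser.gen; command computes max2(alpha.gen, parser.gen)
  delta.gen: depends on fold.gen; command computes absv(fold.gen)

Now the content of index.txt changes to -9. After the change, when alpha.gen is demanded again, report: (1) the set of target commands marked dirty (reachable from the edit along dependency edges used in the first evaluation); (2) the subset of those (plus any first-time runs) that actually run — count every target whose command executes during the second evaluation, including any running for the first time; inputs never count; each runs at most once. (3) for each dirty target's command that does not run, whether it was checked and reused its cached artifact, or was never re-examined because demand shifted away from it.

First demand of the output computes:
  codegen.gen = neg(-1) = 1
  model.gen = neg(1) = -1
  omega.gen = sub(-1, -1) = 0
  fold.gen = max2(0, -1) = 0
  delta.gen = absv(0) = 0
  parser.gen = neg(0) = 0
  graph.gen = neg(0) = 0
  east.gen = min2(0, 0) = 0
  alpha.gen = max2(0, 0) = 0

After the edit, cleaning proceeds:
  codegen.gen: a read changed (index.txt -1->-9) — executes, giving 9.
  model.gen: a read changed (codegen.gen 1->9) — executes, giving -9.
  omega.gen: a read changed (model.gen -1->-9; index.txt -1->-9) — executes, giving 0 — identical to its old value.
  fold.gen: a read changed (index.txt -1->-9) — executes, giving 0 — identical to its old value.
  delta.gen: dirty, but its reads are unchanged (fold.gen unchanged); cached 0 stands.
  parser.gen: dirty, but its reads are unchanged (delta.gen unchanged); cached 0 stands.
  graph.gen: dirty, but its reads are unchanged (parser.gen unchanged); cached 0 stands.
  east.gen: dirty, but its reads are unchanged (fold.gen unchanged, graph.gen unchanged); cached 0 stands.
  alpha.gen: dirty, but its reads are unchanged (omega.gen unchanged, east.gen unchanged); cached 0 stands.

Note where the cutoff bites: delta.gen is checked, finds nothing changed, and keeps its cache.

The edit dirties: alpha.gen, codegen.gen, delta.gen, east.gen, fold.gen, graph.gen, model.gen, omega.gen, parser.gen.
4 target commands run: codegen.gen, fold.gen, model.gen, omega.gen.
Cache hits after checking: alpha.gen, delta.gen, east.gen, graph.gen, parser.gen.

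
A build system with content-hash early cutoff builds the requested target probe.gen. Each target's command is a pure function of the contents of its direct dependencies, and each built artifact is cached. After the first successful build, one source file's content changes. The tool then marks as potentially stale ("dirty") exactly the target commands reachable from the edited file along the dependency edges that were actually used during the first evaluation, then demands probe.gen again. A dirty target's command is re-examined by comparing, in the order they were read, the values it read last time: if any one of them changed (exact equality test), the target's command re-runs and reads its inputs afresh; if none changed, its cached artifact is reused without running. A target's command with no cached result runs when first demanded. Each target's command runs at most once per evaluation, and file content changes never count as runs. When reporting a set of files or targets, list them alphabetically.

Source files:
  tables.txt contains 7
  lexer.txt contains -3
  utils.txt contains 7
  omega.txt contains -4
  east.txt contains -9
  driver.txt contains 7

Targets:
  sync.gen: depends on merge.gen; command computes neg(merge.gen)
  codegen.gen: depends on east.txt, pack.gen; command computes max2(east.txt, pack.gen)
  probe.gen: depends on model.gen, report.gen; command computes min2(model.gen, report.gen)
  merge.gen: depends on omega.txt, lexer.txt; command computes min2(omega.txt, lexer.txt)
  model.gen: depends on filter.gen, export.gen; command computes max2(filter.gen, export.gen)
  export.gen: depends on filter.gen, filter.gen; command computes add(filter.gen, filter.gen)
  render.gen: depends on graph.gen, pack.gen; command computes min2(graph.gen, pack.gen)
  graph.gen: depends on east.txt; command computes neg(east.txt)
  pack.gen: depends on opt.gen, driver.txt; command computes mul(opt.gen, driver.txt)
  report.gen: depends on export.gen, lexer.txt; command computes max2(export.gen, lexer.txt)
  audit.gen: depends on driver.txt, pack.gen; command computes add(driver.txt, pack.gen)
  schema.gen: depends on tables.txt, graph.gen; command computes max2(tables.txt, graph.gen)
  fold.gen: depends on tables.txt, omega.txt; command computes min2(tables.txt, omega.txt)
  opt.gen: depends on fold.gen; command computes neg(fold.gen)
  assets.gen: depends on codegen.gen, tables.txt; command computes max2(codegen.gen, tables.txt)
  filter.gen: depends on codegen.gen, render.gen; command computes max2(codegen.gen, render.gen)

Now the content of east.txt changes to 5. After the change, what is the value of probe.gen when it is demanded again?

New value of probe.gen: 56.
Key observation: the cutoff stops propagation at export.gen — its inputs' values are unchanged, so it reuses its cache.

First evaluation (everything demanded from the output):
  fold.gen = min2(7, -4) = -4
  graph.gen = neg(-9) = 9
  opt.gen = neg(-4) = 4
  pack.gen = mul(4, 7) = 28
  codegen.gen = max2(-9, 28) = 28
  render.gen = min2(9, 28) = 9
  filter.gen = max2(28, 9) = 28
  export.gen = add(28, 28) = 56
  model.gen = max2(28, 56) = 56
  report.gen = max2(56, -3) = 56
  probe.gen = min2(56, 56) = 56

Propagation after the edit:
  codegen.gen: runs — east.txt -9->5; result 28 (same value as before).
  graph.gen: runs — east.txt -9->5; result -5.
  render.gen: runs — graph.gen 9->-5; result -5.
  filter.gen: runs — render.gen 9->-5; result 28 (same value as before).
  export.gen: checked — values it read are unchanged (filter.gen unchanged, filter.gen unchanged); reused cached 56 without running.
  model.gen: checked — values it read are unchanged (filter.gen unchanged, export.gen unchanged); reused cached 56 without running.
  report.gen: checked — values it read are unchanged (export.gen unchanged, lexer.txt unchanged); reused cached 56 without running.
  probe.gen: checked — values it read are unchanged (model.gen unchanged, report.gen unchanged); reused cached 56 without running.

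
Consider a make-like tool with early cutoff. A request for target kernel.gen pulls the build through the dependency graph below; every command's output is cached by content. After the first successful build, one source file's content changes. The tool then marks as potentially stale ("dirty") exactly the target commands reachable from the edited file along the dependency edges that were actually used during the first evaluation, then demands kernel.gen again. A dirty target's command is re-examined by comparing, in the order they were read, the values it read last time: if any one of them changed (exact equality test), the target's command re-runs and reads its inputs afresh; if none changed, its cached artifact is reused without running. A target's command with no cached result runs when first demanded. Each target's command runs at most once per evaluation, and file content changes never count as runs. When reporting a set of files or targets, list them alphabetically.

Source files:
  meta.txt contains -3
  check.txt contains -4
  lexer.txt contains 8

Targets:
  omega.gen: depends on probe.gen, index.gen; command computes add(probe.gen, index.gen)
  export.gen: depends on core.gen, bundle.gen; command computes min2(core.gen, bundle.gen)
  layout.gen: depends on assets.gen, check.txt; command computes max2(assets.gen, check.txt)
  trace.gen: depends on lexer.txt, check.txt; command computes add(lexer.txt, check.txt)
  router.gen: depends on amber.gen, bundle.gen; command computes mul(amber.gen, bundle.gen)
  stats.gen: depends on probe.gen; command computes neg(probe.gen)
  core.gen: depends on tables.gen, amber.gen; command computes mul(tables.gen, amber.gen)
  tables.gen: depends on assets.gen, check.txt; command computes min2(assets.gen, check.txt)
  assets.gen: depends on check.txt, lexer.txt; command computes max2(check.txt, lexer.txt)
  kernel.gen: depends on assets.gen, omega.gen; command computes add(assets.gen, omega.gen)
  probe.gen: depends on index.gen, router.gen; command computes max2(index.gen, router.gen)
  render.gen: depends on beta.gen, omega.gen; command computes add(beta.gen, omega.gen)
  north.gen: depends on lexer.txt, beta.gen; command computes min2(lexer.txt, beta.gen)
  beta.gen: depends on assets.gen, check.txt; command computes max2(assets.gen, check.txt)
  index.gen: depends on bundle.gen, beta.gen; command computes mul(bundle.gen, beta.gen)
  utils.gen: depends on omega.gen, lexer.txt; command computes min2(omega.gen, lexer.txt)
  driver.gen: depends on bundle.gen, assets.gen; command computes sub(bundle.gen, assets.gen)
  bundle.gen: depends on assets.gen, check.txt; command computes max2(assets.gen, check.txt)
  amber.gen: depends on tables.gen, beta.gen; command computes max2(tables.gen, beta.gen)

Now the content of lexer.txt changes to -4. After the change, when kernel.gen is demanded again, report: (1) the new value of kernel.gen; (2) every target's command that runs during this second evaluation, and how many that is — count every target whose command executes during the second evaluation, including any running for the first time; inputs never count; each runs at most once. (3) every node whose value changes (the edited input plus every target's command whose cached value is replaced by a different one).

First demand of the output computes:
  assets.gen = max2(-4, 8) = 8
  beta.gen = max2(8, -4) = 8
  bundle.gen = max2(8, -4) = 8
  index.gen = mul(8, 8) = 64
  tables.gen = min2(8, -4) = -4
  amber.gen = max2(-4, 8) = 8
  router.gen = mul(8, 8) = 64
  probe.gen = max2(64, 64) = 64
  omega.gen = add(64, 64) = 128
  kernel.gen = add(8, 128) = 136

After the edit, cleaning proceeds:
  assets.gen: a read changed (lexer.txt 8->-4) — executes, giving -4.
  beta.gen: a read changed (assets.gen 8->-4) — executes, giving -4.
  bundle.gen: a read changed (assets.gen 8->-4) — executes, giving -4.
  index.gen: a read changed (bundle.gen 8->-4; beta.gen 8->-4) — executes, giving 16.
  tables.gen: a read changed (assets.gen 8->-4) — executes, giving -4 — identical to its old value.
  amber.gen: a read changed (beta.gen 8->-4) — executes, giving -4.
  router.gen: a read changed (amber.gen 8->-4; bundle.gen 8->-4) — executes, giving 16.
  probe.gen: a read changed (index.gen 64->16; router.gen 64->16) — executes, giving 16.
  omega.gen: a read changed (probe.gen 64->16; index.gen 64->16) — executes, giving 32.
  kernel.gen: a read changed (assets.gen 8->-4; omega.gen 128->32) — executes, giving 28.

Demanding kernel.gen again yields 28.
10 target commands run: amber.gen, assets.gen, beta.gen, bundle.gen, index.gen, kernel.gen, omega.gen, probe.gen, router.gen, tables.gen.
The nodes whose values change: amber.gen, assets.gen, beta.gen, bundle.gen, index.gen, kernel.gen, lexer.txt, omega.gen, probe.gen, router.gen.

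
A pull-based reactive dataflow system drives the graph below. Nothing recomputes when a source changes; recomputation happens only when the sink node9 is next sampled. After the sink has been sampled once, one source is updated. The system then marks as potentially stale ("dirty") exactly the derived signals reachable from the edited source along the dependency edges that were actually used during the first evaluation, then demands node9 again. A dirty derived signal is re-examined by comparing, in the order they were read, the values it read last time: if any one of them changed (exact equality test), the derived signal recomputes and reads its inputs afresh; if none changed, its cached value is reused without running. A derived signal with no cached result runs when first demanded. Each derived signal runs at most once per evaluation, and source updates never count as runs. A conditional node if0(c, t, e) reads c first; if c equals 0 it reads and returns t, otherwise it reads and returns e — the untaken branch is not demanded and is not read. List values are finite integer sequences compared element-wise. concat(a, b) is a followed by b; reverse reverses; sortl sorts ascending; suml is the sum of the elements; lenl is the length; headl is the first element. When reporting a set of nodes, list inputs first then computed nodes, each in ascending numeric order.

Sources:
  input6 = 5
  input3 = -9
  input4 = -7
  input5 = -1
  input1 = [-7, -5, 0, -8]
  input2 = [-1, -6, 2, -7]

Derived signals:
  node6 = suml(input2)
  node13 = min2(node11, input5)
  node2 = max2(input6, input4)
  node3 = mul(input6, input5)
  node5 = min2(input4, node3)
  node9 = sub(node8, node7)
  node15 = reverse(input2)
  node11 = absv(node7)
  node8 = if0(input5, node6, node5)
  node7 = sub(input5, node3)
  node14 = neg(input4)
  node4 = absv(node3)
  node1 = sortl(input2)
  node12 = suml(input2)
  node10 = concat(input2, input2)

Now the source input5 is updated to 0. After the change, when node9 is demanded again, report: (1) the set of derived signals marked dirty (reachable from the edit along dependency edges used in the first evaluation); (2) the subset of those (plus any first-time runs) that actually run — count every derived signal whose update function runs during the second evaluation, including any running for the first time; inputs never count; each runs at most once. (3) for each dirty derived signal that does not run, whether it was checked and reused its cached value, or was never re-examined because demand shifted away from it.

First evaluation (everything demanded from the output):
  node3 = mul(5, -1) = -5
  node5 = min2(-7, -5) = -7
  node7 = sub(-1, -5) = 4
  node8 = if0(input5=-1 -> else branch node5) = -7
  node9 = sub(-7, 4) = -11

Propagation after the edit:
  node3: runs — input5 -1->0; result 0.
  node5: marked dirty but never re-examined — demand shifted away from it.
  node6: demanded for the first time — runs, produces -12.
  node7: runs — input5 -1->0; node3 -5->0; result 0.
  node8: runs — input5 -1->0; result -12.
  node9: runs — node8 -7->-12; node7 4->0; result -12.

Key observation: a condition flipped, so demand moved to the other branch — node5 is never re-examined.

Marked dirty: node3, node5, node7, node8, node9.
Derived signals that run: node3, node6, node7, node8, node9 — 5 in total.
Never re-examined (demand shifted away): node5.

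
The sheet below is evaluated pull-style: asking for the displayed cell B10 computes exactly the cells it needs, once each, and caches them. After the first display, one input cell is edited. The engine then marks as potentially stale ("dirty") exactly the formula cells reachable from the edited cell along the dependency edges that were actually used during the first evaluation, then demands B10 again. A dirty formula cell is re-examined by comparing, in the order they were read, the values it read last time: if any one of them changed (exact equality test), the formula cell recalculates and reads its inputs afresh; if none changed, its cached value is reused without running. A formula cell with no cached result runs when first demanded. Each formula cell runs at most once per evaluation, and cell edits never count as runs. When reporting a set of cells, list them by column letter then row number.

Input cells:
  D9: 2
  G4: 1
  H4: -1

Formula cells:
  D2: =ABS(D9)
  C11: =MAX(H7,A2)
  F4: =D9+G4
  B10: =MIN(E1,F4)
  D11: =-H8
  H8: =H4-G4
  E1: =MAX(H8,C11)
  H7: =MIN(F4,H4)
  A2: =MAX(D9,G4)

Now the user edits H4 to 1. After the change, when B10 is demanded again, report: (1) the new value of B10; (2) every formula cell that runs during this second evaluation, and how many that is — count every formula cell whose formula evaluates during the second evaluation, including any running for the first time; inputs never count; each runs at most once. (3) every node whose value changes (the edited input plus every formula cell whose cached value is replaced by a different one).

Demanding B10 again yields 2.
4 formula cells run: C11, E1, H7, H8.
The nodes whose values change: H4, H7, H8.
Note where the cutoff bites: B10 is checked, finds nothing changed, and keeps its cache.

First demand of the output computes:
  A2 = MAX(2, 1) = 2
  F4 = 2 + 1 = 3
  H7 = MIN(3, -1) = -1
  C11 = MAX(-1, 2) = 2
  H8 = -1 - 1 = -2
  E1 = MAX(-2, 2) = 2
  B10 = MIN(2, 3) = 2

After the edit, cleaning proceeds:
  H7: a read changed (H4 -1->1) — executes, giving 1.
  C11: a read changed (H7 -1->1) — executes, giving 2 — identical to its old value.
  H8: a read changed (H4 -1->1) — executes, giving 0.
  E1: a read changed (H8 -2->0) — executes, giving 2 — identical to its old value.
  B10: dirty, but its reads are unchanged (E1 unchanged, F4 unchanged); cached 2 stands.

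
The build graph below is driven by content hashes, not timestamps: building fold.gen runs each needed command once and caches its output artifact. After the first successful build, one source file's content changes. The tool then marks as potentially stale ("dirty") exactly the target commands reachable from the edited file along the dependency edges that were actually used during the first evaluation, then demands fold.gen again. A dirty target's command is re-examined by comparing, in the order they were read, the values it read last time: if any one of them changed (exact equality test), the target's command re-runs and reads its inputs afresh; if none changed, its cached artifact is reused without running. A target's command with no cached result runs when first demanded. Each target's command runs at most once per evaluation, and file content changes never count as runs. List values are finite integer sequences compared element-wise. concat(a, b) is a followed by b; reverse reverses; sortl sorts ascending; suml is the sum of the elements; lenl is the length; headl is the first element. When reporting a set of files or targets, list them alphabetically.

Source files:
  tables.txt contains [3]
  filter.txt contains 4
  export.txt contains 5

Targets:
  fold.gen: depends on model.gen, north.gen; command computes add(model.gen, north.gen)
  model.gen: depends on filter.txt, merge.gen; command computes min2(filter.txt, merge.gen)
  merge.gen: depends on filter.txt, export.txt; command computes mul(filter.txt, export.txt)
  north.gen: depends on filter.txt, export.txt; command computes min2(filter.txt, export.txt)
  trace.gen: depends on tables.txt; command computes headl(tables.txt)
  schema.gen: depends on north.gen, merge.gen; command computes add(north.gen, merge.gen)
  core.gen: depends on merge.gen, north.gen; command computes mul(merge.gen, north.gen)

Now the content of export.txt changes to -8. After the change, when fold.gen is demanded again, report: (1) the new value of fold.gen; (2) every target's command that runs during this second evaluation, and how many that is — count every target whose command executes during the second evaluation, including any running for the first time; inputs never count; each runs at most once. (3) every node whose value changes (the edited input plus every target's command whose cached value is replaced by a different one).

fold.gen now evaluates to -40.
Run set: fold.gen, merge.gen, model.gen, north.gen (4 run).
Changed values: export.txt, fold.gen, merge.gen, model.gen, north.gen.

Initial pass — values computed on the first demand:
  merge.gen = mul(4, 5) = 20
  model.gen = min2(4, 20) = 4
  north.gen = min2(4, 5) = 4
  fold.gen = add(4, 4) = 8

Second demand — change propagation:
  merge.gen: re-runs because export.txt 5->-8; new result -32.
  model.gen: re-runs because merge.gen 20->-32; new result -32.
  north.gen: re-runs because export.txt 5->-8; new result -8.
  fold.gen: re-runs because model.gen 4->-32; north.gen 4->-8; new result -40.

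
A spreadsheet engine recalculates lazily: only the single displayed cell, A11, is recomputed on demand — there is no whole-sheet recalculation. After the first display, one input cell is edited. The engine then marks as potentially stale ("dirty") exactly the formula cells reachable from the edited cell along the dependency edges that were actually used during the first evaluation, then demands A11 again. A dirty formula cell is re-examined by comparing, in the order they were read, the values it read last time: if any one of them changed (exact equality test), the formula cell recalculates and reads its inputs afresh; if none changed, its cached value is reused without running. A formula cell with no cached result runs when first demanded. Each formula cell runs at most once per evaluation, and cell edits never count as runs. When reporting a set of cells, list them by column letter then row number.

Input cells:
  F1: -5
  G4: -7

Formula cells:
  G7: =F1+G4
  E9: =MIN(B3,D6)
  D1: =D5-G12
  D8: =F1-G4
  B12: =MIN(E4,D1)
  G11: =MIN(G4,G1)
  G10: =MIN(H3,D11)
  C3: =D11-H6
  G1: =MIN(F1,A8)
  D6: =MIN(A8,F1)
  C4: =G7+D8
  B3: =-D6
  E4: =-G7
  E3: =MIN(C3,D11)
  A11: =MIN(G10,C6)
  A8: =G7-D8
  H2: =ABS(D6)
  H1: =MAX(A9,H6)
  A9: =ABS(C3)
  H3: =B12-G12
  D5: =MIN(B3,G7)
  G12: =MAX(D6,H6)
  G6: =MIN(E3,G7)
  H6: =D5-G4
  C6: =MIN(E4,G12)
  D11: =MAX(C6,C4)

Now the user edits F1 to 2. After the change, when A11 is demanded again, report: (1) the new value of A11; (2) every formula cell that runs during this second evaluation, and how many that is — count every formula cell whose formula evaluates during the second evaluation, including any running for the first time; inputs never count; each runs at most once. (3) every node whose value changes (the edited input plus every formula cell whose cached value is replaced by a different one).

New value of A11: -9.
Formula cells that run: A8, A11, B12, C4, C6, D1, D5, D6, D8, D11, E4, G7, G10, G12, H3, H6 — 16 in total.
Values that change: A11, C4, C6, D5, D8, D11, E4, F1, G7, G10, G12, H3, H6.
Key observation: the cutoff stops propagation at B3 — its inputs' values are unchanged, so it reuses its cache.

First evaluation (everything demanded from the output):
  D8 = -5 - -7 = 2
  G7 = -5 + -7 = -12
  A8 = -12 - 2 = -14
  C4 = -12 + 2 = -10
  D6 = MIN(-14, -5) = -14
  B3 = -(-14) = 14
  D5 = MIN(14, -12) = -12
  E4 = -(-12) = 12
  H6 = -12 - -7 = -5
  G12 = MAX(-14, -5) = -5
  C6 = MIN(12, -5) = -5
  D1 = -12 - -5 = -7
  B12 = MIN(12, -7) = -7
  D11 = MAX(-5, -10) = -5
  H3 = -7 - -5 = -2
  G10 = MIN(-2, -5) = -5
  A11 = MIN(-5, -5) = -5

Propagation after the edit:
  D8: runs — F1 -5->2; result 9.
  G7: runs — F1 -5->2; result -5.
  A8: runs — G7 -12->-5; D8 2->9; result -14 (same value as before).
  C4: runs — G7 -12->-5; D8 2->9; result 4.
  D6: runs — F1 -5->2; result -14 (same value as before).
  B3: checked — values it read are unchanged (D6 unchanged); reused cached 14 without running.
  D5: runs — G7 -12->-5; result -5.
  E4: runs — G7 -12->-5; result 5.
  H6: runs — D5 -12->-5; result 2.
  G12: runs — H6 -5->2; result 2.
  C6: runs — E4 12->5; G12 -5->2; result 2.
  D1: runs — D5 -12->-5; G12 -5->2; result -7 (same value as before).
  B12: runs — E4 12->5; result -7 (same value as before).
  D11: runs — C6 -5->2; C4 -10->4; result 4.
  H3: runs — G12 -5->2; result -9.
  G10: runs — H3 -2->-9; D11 -5->4; result -9.
  A11: runs — G10 -5->-9; C6 -5->2; result -9.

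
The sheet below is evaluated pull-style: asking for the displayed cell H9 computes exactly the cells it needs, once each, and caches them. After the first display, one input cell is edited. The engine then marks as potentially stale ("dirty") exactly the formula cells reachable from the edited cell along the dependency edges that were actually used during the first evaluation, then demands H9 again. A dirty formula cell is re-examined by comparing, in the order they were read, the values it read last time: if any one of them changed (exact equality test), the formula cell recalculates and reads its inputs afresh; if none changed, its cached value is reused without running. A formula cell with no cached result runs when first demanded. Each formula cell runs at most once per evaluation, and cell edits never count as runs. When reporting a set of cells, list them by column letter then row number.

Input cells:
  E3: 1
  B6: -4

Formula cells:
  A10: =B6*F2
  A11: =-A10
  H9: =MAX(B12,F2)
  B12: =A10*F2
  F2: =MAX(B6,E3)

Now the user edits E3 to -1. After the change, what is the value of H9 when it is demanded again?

First demand of the output computes:
  F2 = MAX(-4, 1) = 1
  A10 = -4 * 1 = -4
  B12 = -4 * 1 = -4
  H9 = MAX(-4, 1) = 1

After the edit, cleaning proceeds:
  F2: a read changed (E3 1->-1) — executes, giving -1.
  A10: a read changed (F2 1->-1) — executes, giving 4.
  B12: a read changed (A10 -4->4; F2 1->-1) — executes, giving -4 — identical to its old value.
  H9: a read changed (F2 1->-1) — executes, giving -1.

Demanding H9 again yields -1.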